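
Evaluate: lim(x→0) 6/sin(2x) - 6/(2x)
This is an ∞-∞ indeterminate form.

Combine fractions or rationalize to convert ∞-∞ to 0/0 form:
  lim(x→0) 6/sin(2x) - 6/(2x) = 0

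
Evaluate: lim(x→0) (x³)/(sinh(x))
This is a 0/0 indeterminate form.

Apply L'Hôpital's rule: differentiate numerator and denominator separately.
  f(x) = x^3   ⇒   f'(x) = 3·x^2
  g(x) = sinh(x)   ⇒   g'(x) = cosh(x)
  lim(x→0) f'(x)/g'(x) = lim(x→0) (3·x^2)/(cosh(x))
  = 0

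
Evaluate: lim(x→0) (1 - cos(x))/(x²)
This is a 0/0 indeterminate form.

Apply L'Hôpital's rule: differentiate numerator and denominator separately.
  f(x) = 1 - cos(x)   ⇒   f'(x) = sin(x)
  g(x) = x^2   ⇒   g'(x) = 2·x
  lim(x→0) f'(x)/g'(x) = lim(x→0) (sin(x))/(2·x)
  = 1/2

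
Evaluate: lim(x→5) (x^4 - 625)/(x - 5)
This is a standard limit.

Factor or rationalize the expression:
  lim(x→5) (x^4 - 625)/(x - 5) = 500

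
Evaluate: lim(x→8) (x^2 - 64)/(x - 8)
This is a standard limit.

Factor or rationalize the expression:
  lim(x→8) (x^2 - 64)/(x - 8) = 16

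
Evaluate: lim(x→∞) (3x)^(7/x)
This is an exponential indeterminate form.

For exponential indeterminate forms, take the natural log:
  Let L = lim(x→∞) (3x)^(7/x)
  Then ln(L) = lim(x→∞) [exponent × ln(base)]
  Evaluate using L'Hôpital or standard limits, then exponentiate.
  L = 1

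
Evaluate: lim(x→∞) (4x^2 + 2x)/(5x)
This is an ∞/∞ indeterminate form.

Apply L'Hôpital's rule: differentiate numerator and denominator separately.
  f(x) = 4·x^2 + 2·x   ⇒   f'(x) = 8·x + 2
  g(x) = 5·x   ⇒   g'(x) = 5
  lim(x→∞) f'(x)/g'(x) = lim(x→∞) (8·x + 2)/(5)
  = ∞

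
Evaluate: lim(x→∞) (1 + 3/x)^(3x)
This is an exponential indeterminate form.

For exponential indeterminate forms, take the natural log:
  Let L = lim(x→∞) (1 + 3/x)^(3x)
  Then ln(L) = lim(x→∞) [exponent × ln(base)]
  Evaluate using L'Hôpital or standard limits, then exponentiate.
  L = e^(9)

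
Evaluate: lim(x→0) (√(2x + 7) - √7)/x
This is a standard limit.

Factor or rationalize the expression:
  lim(x→0) (√(2x + 7) - √7)/x = sqrt(7)/7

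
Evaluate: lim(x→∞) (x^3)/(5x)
This is an ∞/∞ indeterminate form.

Apply L'Hôpital's rule: differentiate numerator and denominator separately.
  f(x) = x^3   ⇒   f'(x) = 3·x^2
  g(x) = 5·x   ⇒   g'(x) = 5
  lim(x→∞) f'(x)/g'(x) = lim(x→∞) (3·x^2)/(5)
  = ∞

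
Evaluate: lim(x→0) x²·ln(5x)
This is a 0·∞ indeterminate form.

Rewrite 0·∞ as a quotient (0/0 or ∞/∞ form), then apply L'Hôpital's rule:
  lim(x→0) x²·ln(5x) = 0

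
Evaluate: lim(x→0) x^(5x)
This is an exponential indeterminate form.

For exponential indeterminate forms, take the natural log:
  Let L = lim(x→0) x^(5x)
  Then ln(L) = lim(x→0) [exponent × ln(base)]
  Evaluate using L'Hôpital or standard limits, then exponentiate.
  L = 1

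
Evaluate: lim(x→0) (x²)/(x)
This is a 0/0 indeterminate form.

Apply L'Hôpital's rule: differentiate numerator and denominator separately.
  f(x) = x^2   ⇒   f'(x) = 2·x
  g(x) = x   ⇒   g'(x) = 1
  lim(x→0) f'(x)/g'(x) = lim(x→0) (2·x)/(1)
  = 0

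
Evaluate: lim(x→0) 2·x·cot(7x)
This is a 0·∞ indeterminate form.

Rewrite 0·∞ as a quotient (0/0 or ∞/∞ form), then apply L'Hôpital's rule:
  lim(x→0) 2·x·cot(7x) = 2/7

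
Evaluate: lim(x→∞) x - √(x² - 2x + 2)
This is an ∞-∞ indeterminate form.

Combine fractions or rationalize to convert ∞-∞ to 0/0 form:
  lim(x→∞) x - √(x² - 2x + 2) = 1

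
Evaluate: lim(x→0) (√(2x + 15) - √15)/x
This is a standard limit.

Factor or rationalize the expression:
  lim(x→0) (√(2x + 15) - √15)/x = sqrt(15)/15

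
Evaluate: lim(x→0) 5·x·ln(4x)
This is a 0·∞ indeterminate form.

Rewrite 0·∞ as a quotient (0/0 or ∞/∞ form), then apply L'Hôpital's rule:
  lim(x→0) 5·x·ln(4x) = 0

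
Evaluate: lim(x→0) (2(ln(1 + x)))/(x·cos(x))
This is a 0/0 indeterminate form.

Apply L'Hôpital's rule: differentiate numerator and denominator separately.
  f(x) = 2·ln(x + 1)   ⇒   f'(x) = 2/(x + 1)
  g(x) = x·cos(x)   ⇒   g'(x) = -x·sin(x) + cos(x)
  lim(x→0) f'(x)/g'(x) = lim(x→0) (2/(x + 1))/(-x·sin(x) + cos(x))
  = 2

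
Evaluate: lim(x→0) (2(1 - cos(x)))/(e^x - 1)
This is a 0/0 indeterminate form.

Apply L'Hôpital's rule: differentiate numerator and denominator separately.
  f(x) = 2 - 2·cos(x)   ⇒   f'(x) = 2·sin(x)
  g(x) = e^(x) - 1   ⇒   g'(x) = e^(x)
  lim(x→0) f'(x)/g'(x) = lim(x→0) (2·sin(x))/(e^(x))
  = 0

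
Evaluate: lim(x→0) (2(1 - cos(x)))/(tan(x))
This is a 0/0 indeterminate form.

Apply L'Hôpital's rule: differentiate numerator and denominator separately.
  f(x) = 2 - 2·cos(x)   ⇒   f'(x) = 2·sin(x)
  g(x) = tan(x)   ⇒   g'(x) = tan(x)^2 + 1
  lim(x→0) f'(x)/g'(x) = lim(x→0) (2·sin(x))/(tan(x)^2 + 1)
  = 0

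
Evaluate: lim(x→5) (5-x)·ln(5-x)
This is a 0·∞ indeterminate form.

Rewrite 0·∞ as a quotient (0/0 or ∞/∞ form), then apply L'Hôpital's rule:
  lim(x→5) (5-x)·ln(5-x) = 0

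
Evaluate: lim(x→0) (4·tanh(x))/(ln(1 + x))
This is a 0/0 indeterminate form.

Apply L'Hôpital's rule: differentiate numerator and denominator separately.
  f(x) = 4·tanh(x)   ⇒   f'(x) = 4 - 4·tanh(x)^2
  g(x) = ln(x + 1)   ⇒   g'(x) = 1/(x + 1)
  lim(x→0) f'(x)/g'(x) = lim(x→0) (4 - 4·tanh(x)^2)/(1/(x + 1))
  = 4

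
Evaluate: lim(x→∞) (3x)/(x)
This is an ∞/∞ indeterminate form.

Apply L'Hôpital's rule: differentiate numerator and denominator separately.
  f(x) = 3·x   ⇒   f'(x) = 3
  g(x) = x   ⇒   g'(x) = 1
  lim(x→∞) f'(x)/g'(x) = lim(x→∞) (3)/(1)
  = 3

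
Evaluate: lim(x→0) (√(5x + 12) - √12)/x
This is a standard limit.

Factor or rationalize the expression:
  lim(x→0) (√(5x + 12) - √12)/x = 5·sqrt(3)/12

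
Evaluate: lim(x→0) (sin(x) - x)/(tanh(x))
This is a 0/0 indeterminate form.

Apply L'Hôpital's rule: differentiate numerator and denominator separately.
  f(x) = -x + sin(x)   ⇒   f'(x) = cos(x) - 1
  g(x) = tanh(x)   ⇒   g'(x) = 1 - tanh(x)^2
  lim(x→0) f'(x)/g'(x) = lim(x→0) (cos(x) - 1)/(1 - tanh(x)^2)
  = 0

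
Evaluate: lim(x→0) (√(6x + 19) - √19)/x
This is a standard limit.

Factor or rationalize the expression:
  lim(x→0) (√(6x + 19) - √19)/x = 3·sqrt(19)/19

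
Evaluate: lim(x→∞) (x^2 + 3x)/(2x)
This is an ∞/∞ indeterminate form.

Apply L'Hôpital's rule: differentiate numerator and denominator separately.
  f(x) = x^2 + 3·x   ⇒   f'(x) = 2·x + 3
  g(x) = 2·x   ⇒   g'(x) = 2
  lim(x→∞) f'(x)/g'(x) = lim(x→∞) (2·x + 3)/(2)
  = ∞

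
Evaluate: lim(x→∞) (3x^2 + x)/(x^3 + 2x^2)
This is an ∞/∞ indeterminate form.

Apply L'Hôpital's rule: differentiate numerator and denominator separately.
  f(x) = 3·x^2 + x   ⇒   f'(x) = 6·x + 1
  g(x) = x^3 + 2·x^2   ⇒   g'(x) = 3·x^2 + 4·x
  lim(x→∞) f'(x)/g'(x) = lim(x→∞) (6·x + 1)/(3·x^2 + 4·x)
  = 0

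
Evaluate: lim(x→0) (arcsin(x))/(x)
This is a 0/0 indeterminate form.

Apply L'Hôpital's rule: differentiate numerator and denominator separately.
  f(x) = asin(x)   ⇒   f'(x) = 1/sqrt(1 - x^2)
  g(x) = x   ⇒   g'(x) = 1
  lim(x→0) f'(x)/g'(x) = lim(x→0) (1/sqrt(1 - x^2))/(1)
  = 1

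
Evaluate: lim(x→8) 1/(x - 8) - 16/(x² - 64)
This is an ∞-∞ indeterminate form.

Combine fractions or rationalize to convert ∞-∞ to 0/0 form:
  lim(x→8) 1/(x - 8) - 16/(x² - 64) = 1/16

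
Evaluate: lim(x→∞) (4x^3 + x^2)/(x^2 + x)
This is an ∞/∞ indeterminate form.

Apply L'Hôpital's rule: differentiate numerator and denominator separately.
  f(x) = 4·x^3 + x^2   ⇒   f'(x) = 12·x^2 + 2·x
  g(x) = x^2 + x   ⇒   g'(x) = 2·x + 1
  lim(x→∞) f'(x)/g'(x) = lim(x→∞) (12·x^2 + 2·x)/(2·x + 1)
  = ∞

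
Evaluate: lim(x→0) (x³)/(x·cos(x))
This is a 0/0 indeterminate form.

Apply L'Hôpital's rule: differentiate numerator and denominator separately.
  f(x) = x^3   ⇒   f'(x) = 3·x^2
  g(x) = x·cos(x)   ⇒   g'(x) = -x·sin(x) + cos(x)
  lim(x→0) f'(x)/g'(x) = lim(x→0) (3·x^2)/(-x·sin(x) + cos(x))
  = 0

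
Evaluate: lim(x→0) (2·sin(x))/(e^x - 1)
This is a 0/0 indeterminate form.

Apply L'Hôpital's rule: differentiate numerator and denominator separately.
  f(x) = 2·sin(x)   ⇒   f'(x) = 2·cos(x)
  g(x) = e^(x) - 1   ⇒   g'(x) = e^(x)
  lim(x→0) f'(x)/g'(x) = lim(x→0) (2·cos(x))/(e^(x))
  = 2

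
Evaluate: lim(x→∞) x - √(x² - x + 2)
This is an ∞-∞ indeterminate form.

Combine fractions or rationalize to convert ∞-∞ to 0/0 form:
  lim(x→∞) x - √(x² - x + 2) = 1/2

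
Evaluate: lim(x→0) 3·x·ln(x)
This is a 0·∞ indeterminate form.

Rewrite 0·∞ as a quotient (0/0 or ∞/∞ form), then apply L'Hôpital's rule:
  lim(x→0) 3·x·ln(x) = 0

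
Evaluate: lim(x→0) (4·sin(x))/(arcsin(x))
This is a 0/0 indeterminate form.

Apply L'Hôpital's rule: differentiate numerator and denominator separately.
  f(x) = 4·sin(x)   ⇒   f'(x) = 4·cos(x)
  g(x) = asin(x)   ⇒   g'(x) = 1/sqrt(1 - x^2)
  lim(x→0) f'(x)/g'(x) = lim(x→0) (4·cos(x))/(1/sqrt(1 - x^2))
  = 4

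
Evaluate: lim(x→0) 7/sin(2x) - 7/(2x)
This is an ∞-∞ indeterminate form.

Combine fractions or rationalize to convert ∞-∞ to 0/0 form:
  lim(x→0) 7/sin(2x) - 7/(2x) = 0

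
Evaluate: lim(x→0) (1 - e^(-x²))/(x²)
This is a 0/0 indeterminate form.

Apply L'Hôpital's rule: differentiate numerator and denominator separately.
  f(x) = 1 - e^(-x^2)   ⇒   f'(x) = 2·x·e^(-x^2)
  g(x) = x^2   ⇒   g'(x) = 2·x
  lim(x→0) f'(x)/g'(x) = lim(x→0) (2·x·e^(-x^2))/(2·x)
  = 1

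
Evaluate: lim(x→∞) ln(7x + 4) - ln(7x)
This is an ∞-∞ indeterminate form.

Combine fractions or rationalize to convert ∞-∞ to 0/0 form:
  lim(x→∞) ln(7x + 4) - ln(7x) = 0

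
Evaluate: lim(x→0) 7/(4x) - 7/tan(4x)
This is an ∞-∞ indeterminate form.

Combine fractions or rationalize to convert ∞-∞ to 0/0 form:
  lim(x→0) 7/(4x) - 7/tan(4x) = 0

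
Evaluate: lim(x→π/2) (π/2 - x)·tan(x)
This is a 0·∞ indeterminate form.

Rewrite 0·∞ as a quotient (0/0 or ∞/∞ form), then apply L'Hôpital's rule:
  lim(x→π/2) (π/2 - x)·tan(x) = 1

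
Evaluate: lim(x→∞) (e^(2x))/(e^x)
This is an ∞/∞ indeterminate form.

Apply L'Hôpital's rule: differentiate numerator and denominator separately.
  f(x) = e^(2·x)   ⇒   f'(x) = 2·e^(2·x)
  g(x) = e^(x)   ⇒   g'(x) = e^(x)
  lim(x→∞) f'(x)/g'(x) = lim(x→∞) (2·e^(2·x))/(e^(x))
  = ∞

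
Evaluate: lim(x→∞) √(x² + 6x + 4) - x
This is an ∞-∞ indeterminate form.

Combine fractions or rationalize to convert ∞-∞ to 0/0 form:
  lim(x→∞) √(x² + 6x + 4) - x = 3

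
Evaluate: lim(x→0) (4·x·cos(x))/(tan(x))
This is a 0/0 indeterminate form.

Apply L'Hôpital's rule: differentiate numerator and denominator separately.
  f(x) = 4·x·cos(x)   ⇒   f'(x) = -4·x·sin(x) + 4·cos(x)
  g(x) = tan(x)   ⇒   g'(x) = tan(x)^2 + 1
  lim(x→0) f'(x)/g'(x) = lim(x→0) (-4·x·sin(x) + 4·cos(x))/(tan(x)^2 + 1)
  = 4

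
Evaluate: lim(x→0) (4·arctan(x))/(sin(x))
This is a 0/0 indeterminate form.

Apply L'Hôpital's rule: differentiate numerator and denominator separately.
  f(x) = 4·atan(x)   ⇒   f'(x) = 4/(x^2 + 1)
  g(x) = sin(x)   ⇒   g'(x) = cos(x)
  lim(x→0) f'(x)/g'(x) = lim(x→0) (4/(x^2 + 1))/(cos(x))
  = 4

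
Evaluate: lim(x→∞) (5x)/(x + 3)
This is an ∞/∞ indeterminate form.

Apply L'Hôpital's rule: differentiate numerator and denominator separately.
  f(x) = 5·x   ⇒   f'(x) = 5
  g(x) = x + 3   ⇒   g'(x) = 1
  lim(x→∞) f'(x)/g'(x) = lim(x→∞) (5)/(1)
  = 5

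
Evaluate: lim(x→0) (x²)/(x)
This is a 0/0 indeterminate form.

Apply L'Hôpital's rule: differentiate numerator and denominator separately.
  f(x) = x^2   ⇒   f'(x) = 2·x
  g(x) = x   ⇒   g'(x) = 1
  lim(x→0) f'(x)/g'(x) = lim(x→0) (2·x)/(1)
  = 0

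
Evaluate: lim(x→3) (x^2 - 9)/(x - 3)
This is a standard limit.

Factor or rationalize the expression:
  lim(x→3) (x^2 - 9)/(x - 3) = 6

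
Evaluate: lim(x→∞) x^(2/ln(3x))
This is an exponential indeterminate form.

For exponential indeterminate forms, take the natural log:
  Let L = lim(x→∞) x^(2/ln(3x))
  Then ln(L) = lim(x→∞) [exponent × ln(base)]
  Evaluate using L'Hôpital or standard limits, then exponentiate.
  L = e²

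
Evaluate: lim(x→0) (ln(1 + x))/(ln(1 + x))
This is a 0/0 indeterminate form.

Apply L'Hôpital's rule: differentiate numerator and denominator separately.
  f(x) = ln(x + 1)   ⇒   f'(x) = 1/(x + 1)
  g(x) = ln(x + 1)   ⇒   g'(x) = 1/(x + 1)
  lim(x→0) f'(x)/g'(x) = lim(x→0) (1/(x + 1))/(1/(x + 1))
  = 1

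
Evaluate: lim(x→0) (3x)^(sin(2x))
This is an exponential indeterminate form.

For exponential indeterminate forms, take the natural log:
  Let L = lim(x→0) (3x)^(sin(2x))
  Then ln(L) = lim(x→0) [exponent × ln(base)]
  Evaluate using L'Hôpital or standard limits, then exponentiate.
  L = 1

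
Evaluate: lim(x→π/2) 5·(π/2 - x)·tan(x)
This is a 0·∞ indeterminate form.

Rewrite 0·∞ as a quotient (0/0 or ∞/∞ form), then apply L'Hôpital's rule:
  lim(x→π/2) 5·(π/2 - x)·tan(x) = 5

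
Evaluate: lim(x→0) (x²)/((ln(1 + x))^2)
This is a 0/0 indeterminate form.

Apply L'Hôpital's rule: differentiate numerator and denominator separately.
  f(x) = x^2   ⇒   f'(x) = 2·x
  g(x) = ln(x + 1)^2   ⇒   g'(x) = 2·ln(x + 1)/(x + 1)
  lim(x→0) f'(x)/g'(x) = lim(x→0) (2·x)/(2·ln(x + 1)/(x + 1))
  = 1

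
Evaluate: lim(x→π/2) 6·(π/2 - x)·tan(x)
This is a 0·∞ indeterminate form.

Rewrite 0·∞ as a quotient (0/0 or ∞/∞ form), then apply L'Hôpital's rule:
  lim(x→π/2) 6·(π/2 - x)·tan(x) = 6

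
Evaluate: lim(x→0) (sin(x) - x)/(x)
This is a 0/0 indeterminate form.

Apply L'Hôpital's rule: differentiate numerator and denominator separately.
  f(x) = -x + sin(x)   ⇒   f'(x) = cos(x) - 1
  g(x) = x   ⇒   g'(x) = 1
  lim(x→0) f'(x)/g'(x) = lim(x→0) (cos(x) - 1)/(1)
  = 0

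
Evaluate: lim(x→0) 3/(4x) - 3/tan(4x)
This is an ∞-∞ indeterminate form.

Combine fractions or rationalize to convert ∞-∞ to 0/0 form:
  lim(x→0) 3/(4x) - 3/tan(4x) = 0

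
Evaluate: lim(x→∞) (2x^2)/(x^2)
This is an ∞/∞ indeterminate form.

Apply L'Hôpital's rule: differentiate numerator and denominator separately.
  f(x) = 2·x^2   ⇒   f'(x) = 4·x
  g(x) = x^2   ⇒   g'(x) = 2·x
  lim(x→∞) f'(x)/g'(x) = lim(x→∞) (4·x)/(2·x)
  = 2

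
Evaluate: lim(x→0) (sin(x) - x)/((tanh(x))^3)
This is a 0/0 indeterminate form.

Apply L'Hôpital's rule: differentiate numerator and denominator separately.
  f(x) = -x + sin(x)   ⇒   f'(x) = cos(x) - 1
  g(x) = tanh(x)^3   ⇒   g'(x) = (3 - 3·tanh(x)^2)·tanh(x)^2
  lim(x→0) f'(x)/g'(x) = lim(x→0) (cos(x) - 1)/((3 - 3·tanh(x)^2)·tanh(x)^2)
  = -1/6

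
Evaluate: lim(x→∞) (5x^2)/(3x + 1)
This is an ∞/∞ indeterminate form.

Apply L'Hôpital's rule: differentiate numerator and denominator separately.
  f(x) = 5·x^2   ⇒   f'(x) = 10·x
  g(x) = 3·x + 1   ⇒   g'(x) = 3
  lim(x→∞) f'(x)/g'(x) = lim(x→∞) (10·x)/(3)
  = ∞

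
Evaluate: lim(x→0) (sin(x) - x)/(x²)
This is a 0/0 indeterminate form.

Apply L'Hôpital's rule: differentiate numerator and denominator separately.
  f(x) = -x + sin(x)   ⇒   f'(x) = cos(x) - 1
  g(x) = x^2   ⇒   g'(x) = 2·x
  lim(x→0) f'(x)/g'(x) = lim(x→0) (cos(x) - 1)/(2·x)
  = 0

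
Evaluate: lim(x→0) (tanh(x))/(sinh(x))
This is a 0/0 indeterminate form.

Apply L'Hôpital's rule: differentiate numerator and denominator separately.
  f(x) = tanh(x)   ⇒   f'(x) = 1 - tanh(x)^2
  g(x) = sinh(x)   ⇒   g'(x) = cosh(x)
  lim(x→0) f'(x)/g'(x) = lim(x→0) (1 - tanh(x)^2)/(cosh(x))
  = 1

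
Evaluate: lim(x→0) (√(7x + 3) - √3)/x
This is a standard limit.

Factor or rationalize the expression:
  lim(x→0) (√(7x + 3) - √3)/x = 7·sqrt(3)/6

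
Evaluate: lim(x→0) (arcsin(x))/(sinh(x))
This is a 0/0 indeterminate form.

Apply L'Hôpital's rule: differentiate numerator and denominator separately.
  f(x) = asin(x)   ⇒   f'(x) = 1/sqrt(1 - x^2)
  g(x) = sinh(x)   ⇒   g'(x) = cosh(x)
  lim(x→0) f'(x)/g'(x) = lim(x→0) (1/sqrt(1 - x^2))/(cosh(x))
  = 1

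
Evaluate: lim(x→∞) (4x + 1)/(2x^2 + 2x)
This is an ∞/∞ indeterminate form.

Apply L'Hôpital's rule: differentiate numerator and denominator separately.
  f(x) = 4·x + 1   ⇒   f'(x) = 4
  g(x) = 2·x^2 + 2·x   ⇒   g'(x) = 4·x + 2
  lim(x→∞) f'(x)/g'(x) = lim(x→∞) (4)/(4·x + 2)
  = 0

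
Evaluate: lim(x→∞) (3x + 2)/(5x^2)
This is an ∞/∞ indeterminate form.

Apply L'Hôpital's rule: differentiate numerator and denominator separately.
  f(x) = 3·x + 2   ⇒   f'(x) = 3
  g(x) = 5·x^2   ⇒   g'(x) = 10·x
  lim(x→∞) f'(x)/g'(x) = lim(x→∞) (3)/(10·x)
  = 0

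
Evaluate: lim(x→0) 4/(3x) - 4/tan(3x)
This is an ∞-∞ indeterminate form.

Combine fractions or rationalize to convert ∞-∞ to 0/0 form:
  lim(x→0) 4/(3x) - 4/tan(3x) = 0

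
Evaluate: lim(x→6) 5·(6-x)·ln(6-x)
This is a 0·∞ indeterminate form.

Rewrite 0·∞ as a quotient (0/0 or ∞/∞ form), then apply L'Hôpital's rule:
  lim(x→6) 5·(6-x)·ln(6-x) = 0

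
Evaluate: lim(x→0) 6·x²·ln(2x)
This is a 0·∞ indeterminate form.

Rewrite 0·∞ as a quotient (0/0 or ∞/∞ form), then apply L'Hôpital's rule:
  lim(x→0) 6·x²·ln(2x) = 0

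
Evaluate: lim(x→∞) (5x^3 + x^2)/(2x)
This is an ∞/∞ indeterminate form.

Apply L'Hôpital's rule: differentiate numerator and denominator separately.
  f(x) = 5·x^3 + x^2   ⇒   f'(x) = 15·x^2 + 2·x
  g(x) = 2·x   ⇒   g'(x) = 2
  lim(x→∞) f'(x)/g'(x) = lim(x→∞) (15·x^2 + 2·x)/(2)
  = ∞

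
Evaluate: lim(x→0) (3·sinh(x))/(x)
This is a 0/0 indeterminate form.

Apply L'Hôpital's rule: differentiate numerator and denominator separately.
  f(x) = 3·sinh(x)   ⇒   f'(x) = 3·cosh(x)
  g(x) = x   ⇒   g'(x) = 1
  lim(x→0) f'(x)/g'(x) = lim(x→0) (3·cosh(x))/(1)
  = 3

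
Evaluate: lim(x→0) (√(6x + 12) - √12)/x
This is a standard limit.

Factor or rationalize the expression:
  lim(x→0) (√(6x + 12) - √12)/x = sqrt(3)/2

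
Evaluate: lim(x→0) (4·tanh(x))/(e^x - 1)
This is a 0/0 indeterminate form.

Apply L'Hôpital's rule: differentiate numerator and denominator separately.
  f(x) = 4·tanh(x)   ⇒   f'(x) = 4 - 4·tanh(x)^2
  g(x) = e^(x) - 1   ⇒   g'(x) = e^(x)
  lim(x→0) f'(x)/g'(x) = lim(x→0) (4 - 4·tanh(x)^2)/(e^(x))
  = 4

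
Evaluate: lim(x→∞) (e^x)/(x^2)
This is an ∞/∞ indeterminate form.

Apply L'Hôpital's rule: differentiate numerator and denominator separately.
  f(x) = e^(x)   ⇒   f'(x) = e^(x)
  g(x) = x^2   ⇒   g'(x) = 2·x
  lim(x→∞) f'(x)/g'(x) = lim(x→∞) (e^(x))/(2·x)
  = ∞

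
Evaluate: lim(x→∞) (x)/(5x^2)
This is an ∞/∞ indeterminate form.

Apply L'Hôpital's rule: differentiate numerator and denominator separately.
  f(x) = x   ⇒   f'(x) = 1
  g(x) = 5·x^2   ⇒   g'(x) = 10·x
  lim(x→∞) f'(x)/g'(x) = lim(x→∞) (1)/(10·x)
  = 0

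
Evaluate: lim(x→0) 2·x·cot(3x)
This is a 0·∞ indeterminate form.

Rewrite 0·∞ as a quotient (0/0 or ∞/∞ form), then apply L'Hôpital's rule:
  lim(x→0) 2·x·cot(3x) = 2/3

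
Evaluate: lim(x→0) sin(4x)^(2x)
This is an exponential indeterminate form.

For exponential indeterminate forms, take the natural log:
  Let L = lim(x→0) sin(4x)^(2x)
  Then ln(L) = lim(x→0) [exponent × ln(base)]
  Evaluate using L'Hôpital or standard limits, then exponentiate.
  L = 1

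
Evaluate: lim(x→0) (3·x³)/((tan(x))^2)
This is a 0/0 indeterminate form.

Apply L'Hôpital's rule: differentiate numerator and denominator separately.
  f(x) = 3·x^3   ⇒   f'(x) = 9·x^2
  g(x) = tan(x)^2   ⇒   g'(x) = (2·tan(x)^2 + 2)·tan(x)
  lim(x→0) f'(x)/g'(x) = lim(x→0) (9·x^2)/((2·tan(x)^2 + 2)·tan(x))
  = 0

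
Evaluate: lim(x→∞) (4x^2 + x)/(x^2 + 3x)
This is an ∞/∞ indeterminate form.

Apply L'Hôpital's rule: differentiate numerator and denominator separately.
  f(x) = 4·x^2 + x   ⇒   f'(x) = 8·x + 1
  g(x) = x^2 + 3·x   ⇒   g'(x) = 2·x + 3
  lim(x→∞) f'(x)/g'(x) = lim(x→∞) (8·x + 1)/(2·x + 3)
  = 4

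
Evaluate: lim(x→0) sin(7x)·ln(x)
This is a 0·∞ indeterminate form.

Rewrite 0·∞ as a quotient (0/0 or ∞/∞ form), then apply L'Hôpital's rule:
  lim(x→0) sin(7x)·ln(x) = 0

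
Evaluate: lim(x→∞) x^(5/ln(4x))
This is an exponential indeterminate form.

For exponential indeterminate forms, take the natural log:
  Let L = lim(x→∞) x^(5/ln(4x))
  Then ln(L) = lim(x→∞) [exponent × ln(base)]
  Evaluate using L'Hôpital or standard limits, then exponentiate.
  L = e^(5)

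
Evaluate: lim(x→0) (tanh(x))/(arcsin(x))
This is a 0/0 indeterminate form.

Apply L'Hôpital's rule: differentiate numerator and denominator separately.
  f(x) = tanh(x)   ⇒   f'(x) = 1 - tanh(x)^2
  g(x) = asin(x)   ⇒   g'(x) = 1/sqrt(1 - x^2)
  lim(x→0) f'(x)/g'(x) = lim(x→0) (1 - tanh(x)^2)/(1/sqrt(1 - x^2))
  = 1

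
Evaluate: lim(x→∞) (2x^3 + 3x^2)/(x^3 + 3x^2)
This is an ∞/∞ indeterminate form.

Apply L'Hôpital's rule: differentiate numerator and denominator separately.
  f(x) = 2·x^3 + 3·x^2   ⇒   f'(x) = 6·x^2 + 6·x
  g(x) = x^3 + 3·x^2   ⇒   g'(x) = 3·x^2 + 6·x
  lim(x→∞) f'(x)/g'(x) = lim(x→∞) (6·x^2 + 6·x)/(3·x^2 + 6·x)
  = 2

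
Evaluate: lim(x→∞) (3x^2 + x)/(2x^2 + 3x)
This is an ∞/∞ indeterminate form.

Apply L'Hôpital's rule: differentiate numerator and denominator separately.
  f(x) = 3·x^2 + x   ⇒   f'(x) = 6·x + 1
  g(x) = 2·x^2 + 3·x   ⇒   g'(x) = 4·x + 3
  lim(x→∞) f'(x)/g'(x) = lim(x→∞) (6·x + 1)/(4·x + 3)
  = 3/2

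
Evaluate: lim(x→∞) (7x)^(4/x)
This is an exponential indeterminate form.

For exponential indeterminate forms, take the natural log:
  Let L = lim(x→∞) (7x)^(4/x)
  Then ln(L) = lim(x→∞) [exponent × ln(base)]
  Evaluate using L'Hôpital or standard limits, then exponentiate.
  L = 1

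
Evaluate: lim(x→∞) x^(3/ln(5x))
This is an exponential indeterminate form.

For exponential indeterminate forms, take the natural log:
  Let L = lim(x→∞) x^(3/ln(5x))
  Then ln(L) = lim(x→∞) [exponent × ln(base)]
  Evaluate using L'Hôpital or standard limits, then exponentiate.
  L = e^(3)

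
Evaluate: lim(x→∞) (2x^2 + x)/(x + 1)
This is an ∞/∞ indeterminate form.

Apply L'Hôpital's rule: differentiate numerator and denominator separately.
  f(x) = 2·x^2 + x   ⇒   f'(x) = 4·x + 1
  g(x) = x + 1   ⇒   g'(x) = 1
  lim(x→∞) f'(x)/g'(x) = lim(x→∞) (4·x + 1)/(1)
  = ∞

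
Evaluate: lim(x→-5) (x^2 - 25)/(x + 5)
This is a standard limit.

Factor or rationalize the expression:
  lim(x→-5) (x^2 - 25)/(x + 5) = -10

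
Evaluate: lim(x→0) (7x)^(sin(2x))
This is an exponential indeterminate form.

For exponential indeterminate forms, take the natural log:
  Let L = lim(x→0) (7x)^(sin(2x))
  Then ln(L) = lim(x→0) [exponent × ln(base)]
  Evaluate using L'Hôpital or standard limits, then exponentiate.
  L = 1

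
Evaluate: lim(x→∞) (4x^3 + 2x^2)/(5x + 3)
This is an ∞/∞ indeterminate form.

Apply L'Hôpital's rule: differentiate numerator and denominator separately.
  f(x) = 4·x^3 + 2·x^2   ⇒   f'(x) = 12·x^2 + 4·x
  g(x) = 5·x + 3   ⇒   g'(x) = 5
  lim(x→∞) f'(x)/g'(x) = lim(x→∞) (12·x^2 + 4·x)/(5)
  = ∞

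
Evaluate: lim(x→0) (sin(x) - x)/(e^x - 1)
This is a 0/0 indeterminate form.

Apply L'Hôpital's rule: differentiate numerator and denominator separately.
  f(x) = -x + sin(x)   ⇒   f'(x) = cos(x) - 1
  g(x) = e^(x) - 1   ⇒   g'(x) = e^(x)
  lim(x→0) f'(x)/g'(x) = lim(x→0) (cos(x) - 1)/(e^(x))
  = 0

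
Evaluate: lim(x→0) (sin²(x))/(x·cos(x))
This is a 0/0 indeterminate form.

Apply L'Hôpital's rule: differentiate numerator and denominator separately.
  f(x) = sin(x)^2   ⇒   f'(x) = 2·sin(x)·cos(x)
  g(x) = x·cos(x)   ⇒   g'(x) = -x·sin(x) + cos(x)
  lim(x→0) f'(x)/g'(x) = lim(x→0) (2·sin(x)·cos(x))/(-x·sin(x) + cos(x))
  = 0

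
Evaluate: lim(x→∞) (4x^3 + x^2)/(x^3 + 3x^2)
This is an ∞/∞ indeterminate form.

Apply L'Hôpital's rule: differentiate numerator and denominator separately.
  f(x) = 4·x^3 + x^2   ⇒   f'(x) = 12·x^2 + 2·x
  g(x) = x^3 + 3·x^2   ⇒   g'(x) = 3·x^2 + 6·x
  lim(x→∞) f'(x)/g'(x) = lim(x→∞) (12·x^2 + 2·x)/(3·x^2 + 6·x)
  = 4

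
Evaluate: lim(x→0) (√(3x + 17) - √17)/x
This is a standard limit.

Factor or rationalize the expression:
  lim(x→0) (√(3x + 17) - √17)/x = 3·sqrt(17)/34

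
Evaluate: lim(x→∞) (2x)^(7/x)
This is an exponential indeterminate form.

For exponential indeterminate forms, take the natural log:
  Let L = lim(x→∞) (2x)^(7/x)
  Then ln(L) = lim(x→∞) [exponent × ln(base)]
  Evaluate using L'Hôpital or standard limits, then exponentiate.
  L = 1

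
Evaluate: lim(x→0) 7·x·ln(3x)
This is a 0·∞ indeterminate form.

Rewrite 0·∞ as a quotient (0/0 or ∞/∞ form), then apply L'Hôpital's rule:
  lim(x→0) 7·x·ln(3x) = 0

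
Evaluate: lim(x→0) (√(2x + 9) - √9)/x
This is a standard limit.

Factor or rationalize the expression:
  lim(x→0) (√(2x + 9) - √9)/x = 1/3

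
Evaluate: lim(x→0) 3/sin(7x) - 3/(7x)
This is an ∞-∞ indeterminate form.

Combine fractions or rationalize to convert ∞-∞ to 0/0 form:
  lim(x→0) 3/sin(7x) - 3/(7x) = 0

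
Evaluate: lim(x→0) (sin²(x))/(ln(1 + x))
This is a 0/0 indeterminate form.

Apply L'Hôpital's rule: differentiate numerator and denominator separately.
  f(x) = sin(x)^2   ⇒   f'(x) = 2·sin(x)·cos(x)
  g(x) = ln(x + 1)   ⇒   g'(x) = 1/(x + 1)
  lim(x→0) f'(x)/g'(x) = lim(x→0) (2·sin(x)·cos(x))/(1/(x + 1))
  = 0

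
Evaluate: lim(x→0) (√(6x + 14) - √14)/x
This is a standard limit.

Factor or rationalize the expression:
  lim(x→0) (√(6x + 14) - √14)/x = 3·sqrt(14)/14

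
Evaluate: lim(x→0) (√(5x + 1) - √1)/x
This is a standard limit.

Factor or rationalize the expression:
  lim(x→0) (√(5x + 1) - √1)/x = 5/2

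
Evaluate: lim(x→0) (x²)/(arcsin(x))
This is a 0/0 indeterminate form.

Apply L'Hôpital's rule: differentiate numerator and denominator separately.
  f(x) = x^2   ⇒   f'(x) = 2·x
  g(x) = asin(x)   ⇒   g'(x) = 1/sqrt(1 - x^2)
  lim(x→0) f'(x)/g'(x) = lim(x→0) (2·x)/(1/sqrt(1 - x^2))
  = 0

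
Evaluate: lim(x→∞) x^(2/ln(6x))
This is an exponential indeterminate form.

For exponential indeterminate forms, take the natural log:
  Let L = lim(x→∞) x^(2/ln(6x))
  Then ln(L) = lim(x→∞) [exponent × ln(base)]
  Evaluate using L'Hôpital or standard limits, then exponentiate.
  L = e²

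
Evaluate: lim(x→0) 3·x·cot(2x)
This is a 0·∞ indeterminate form.

Rewrite 0·∞ as a quotient (0/0 or ∞/∞ form), then apply L'Hôpital's rule:
  lim(x→0) 3·x·cot(2x) = 3/2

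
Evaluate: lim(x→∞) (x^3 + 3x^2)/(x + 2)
This is an ∞/∞ indeterminate form.

Apply L'Hôpital's rule: differentiate numerator and denominator separately.
  f(x) = x^3 + 3·x^2   ⇒   f'(x) = 3·x^2 + 6·x
  g(x) = x + 2   ⇒   g'(x) = 1
  lim(x→∞) f'(x)/g'(x) = lim(x→∞) (3·x^2 + 6·x)/(1)
  = ∞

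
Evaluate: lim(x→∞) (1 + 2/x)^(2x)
This is an exponential indeterminate form.

For exponential indeterminate forms, take the natural log:
  Let L = lim(x→∞) (1 + 2/x)^(2x)
  Then ln(L) = lim(x→∞) [exponent × ln(base)]
  Evaluate using L'Hôpital or standard limits, then exponentiate.
  L = e^(4)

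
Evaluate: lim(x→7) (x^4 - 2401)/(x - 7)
This is a standard limit.

Factor or rationalize the expression:
  lim(x→7) (x^4 - 2401)/(x - 7) = 1372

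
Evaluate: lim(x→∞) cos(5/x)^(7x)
This is an exponential indeterminate form.

For exponential indeterminate forms, take the natural log:
  Let L = lim(x→∞) cos(5/x)^(7x)
  Then ln(L) = lim(x→∞) [exponent × ln(base)]
  Evaluate using L'Hôpital or standard limits, then exponentiate.
  L = 1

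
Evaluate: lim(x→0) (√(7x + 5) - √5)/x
This is a standard limit.

Factor or rationalize the expression:
  lim(x→0) (√(7x + 5) - √5)/x = 7·sqrt(5)/10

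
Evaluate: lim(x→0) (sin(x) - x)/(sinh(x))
This is a 0/0 indeterminate form.

Apply L'Hôpital's rule: differentiate numerator and denominator separately.
  f(x) = -x + sin(x)   ⇒   f'(x) = cos(x) - 1
  g(x) = sinh(x)   ⇒   g'(x) = cosh(x)
  lim(x→0) f'(x)/g'(x) = lim(x→0) (cos(x) - 1)/(cosh(x))
  = 0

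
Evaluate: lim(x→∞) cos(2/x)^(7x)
This is an exponential indeterminate form.

For exponential indeterminate forms, take the natural log:
  Let L = lim(x→∞) cos(2/x)^(7x)
  Then ln(L) = lim(x→∞) [exponent × ln(base)]
  Evaluate using L'Hôpital or standard limits, then exponentiate.
  L = 1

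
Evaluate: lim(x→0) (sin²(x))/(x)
This is a 0/0 indeterminate form.

Apply L'Hôpital's rule: differentiate numerator and denominator separately.
  f(x) = sin(x)^2   ⇒   f'(x) = 2·sin(x)·cos(x)
  g(x) = x   ⇒   g'(x) = 1
  lim(x→0) f'(x)/g'(x) = lim(x→0) (2·sin(x)·cos(x))/(1)
  = 0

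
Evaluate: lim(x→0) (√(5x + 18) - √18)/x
This is a standard limit.

Factor or rationalize the expression:
  lim(x→0) (√(5x + 18) - √18)/x = 5·sqrt(2)/12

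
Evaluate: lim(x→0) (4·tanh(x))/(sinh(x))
This is a 0/0 indeterminate form.

Apply L'Hôpital's rule: differentiate numerator and denominator separately.
  f(x) = 4·tanh(x)   ⇒   f'(x) = 4 - 4·tanh(x)^2
  g(x) = sinh(x)   ⇒   g'(x) = cosh(x)
  lim(x→0) f'(x)/g'(x) = lim(x→0) (4 - 4·tanh(x)^2)/(cosh(x))
  = 4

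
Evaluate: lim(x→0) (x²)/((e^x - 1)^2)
This is a 0/0 indeterminate form.

Apply L'Hôpital's rule: differentiate numerator and denominator separately.
  f(x) = x^2   ⇒   f'(x) = 2·x
  g(x) = (e^(x) - 1)^2   ⇒   g'(x) = 2·(e^(x) - 1)·e^(x)
  lim(x→0) f'(x)/g'(x) = lim(x→0) (2·x)/(2·(e^(x) - 1)·e^(x))
  = 1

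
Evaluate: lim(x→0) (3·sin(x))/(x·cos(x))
This is a 0/0 indeterminate form.

Apply L'Hôpital's rule: differentiate numerator and denominator separately.
  f(x) = 3·sin(x)   ⇒   f'(x) = 3·cos(x)
  g(x) = x·cos(x)   ⇒   g'(x) = -x·sin(x) + cos(x)
  lim(x→0) f'(x)/g'(x) = lim(x→0) (3·cos(x))/(-x·sin(x) + cos(x))
  = 3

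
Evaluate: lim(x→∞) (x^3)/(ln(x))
This is an ∞/∞ indeterminate form.

Apply L'Hôpital's rule: differentiate numerator and denominator separately.
  f(x) = x^3   ⇒   f'(x) = 3·x^2
  g(x) = ln(x)   ⇒   g'(x) = 1/x
  lim(x→∞) f'(x)/g'(x) = lim(x→∞) (3·x^2)/(1/x)
  = ∞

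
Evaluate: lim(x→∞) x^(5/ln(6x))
This is an exponential indeterminate form.

For exponential indeterminate forms, take the natural log:
  Let L = lim(x→∞) x^(5/ln(6x))
  Then ln(L) = lim(x→∞) [exponent × ln(base)]
  Evaluate using L'Hôpital or standard limits, then exponentiate.
  L = e^(5)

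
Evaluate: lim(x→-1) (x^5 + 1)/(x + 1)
This is a standard limit.

Factor or rationalize the expression:
  lim(x→-1) (x^5 + 1)/(x + 1) = 5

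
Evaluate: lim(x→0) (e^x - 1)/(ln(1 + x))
This is a 0/0 indeterminate form.

Apply L'Hôpital's rule: differentiate numerator and denominator separately.
  f(x) = e^(x) - 1   ⇒   f'(x) = e^(x)
  g(x) = ln(x + 1)   ⇒   g'(x) = 1/(x + 1)
  lim(x→0) f'(x)/g'(x) = lim(x→0) (e^(x))/(1/(x + 1))
  = 1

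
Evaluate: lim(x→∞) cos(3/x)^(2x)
This is an exponential indeterminate form.

For exponential indeterminate forms, take the natural log:
  Let L = lim(x→∞) cos(3/x)^(2x)
  Then ln(L) = lim(x→∞) [exponent × ln(base)]
  Evaluate using L'Hôpital or standard limits, then exponentiate.
  L = 1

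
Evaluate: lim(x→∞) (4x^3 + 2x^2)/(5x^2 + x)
This is an ∞/∞ indeterminate form.

Apply L'Hôpital's rule: differentiate numerator and denominator separately.
  f(x) = 4·x^3 + 2·x^2   ⇒   f'(x) = 12·x^2 + 4·x
  g(x) = 5·x^2 + x   ⇒   g'(x) = 10·x + 1
  lim(x→∞) f'(x)/g'(x) = lim(x→∞) (12·x^2 + 4·x)/(10·x + 1)
  = ∞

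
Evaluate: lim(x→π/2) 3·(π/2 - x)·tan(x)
This is a 0·∞ indeterminate form.

Rewrite 0·∞ as a quotient (0/0 or ∞/∞ form), then apply L'Hôpital's rule:
  lim(x→π/2) 3·(π/2 - x)·tan(x) = 3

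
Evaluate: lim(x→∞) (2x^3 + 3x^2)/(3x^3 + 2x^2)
This is an ∞/∞ indeterminate form.

Apply L'Hôpital's rule: differentiate numerator and denominator separately.
  f(x) = 2·x^3 + 3·x^2   ⇒   f'(x) = 6·x^2 + 6·x
  g(x) = 3·x^3 + 2·x^2   ⇒   g'(x) = 9·x^2 + 4·x
  lim(x→∞) f'(x)/g'(x) = lim(x→∞) (6·x^2 + 6·x)/(9·x^2 + 4·x)
  = 2/3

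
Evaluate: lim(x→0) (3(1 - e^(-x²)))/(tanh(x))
This is a 0/0 indeterminate form.

Apply L'Hôpital's rule: differentiate numerator and denominator separately.
  f(x) = 3 - 3·e^(-x^2)   ⇒   f'(x) = 6·x·e^(-x^2)
  g(x) = tanh(x)   ⇒   g'(x) = 1 - tanh(x)^2
  lim(x→0) f'(x)/g'(x) = lim(x→0) (6·x·e^(-x^2))/(1 - tanh(x)^2)
  = 0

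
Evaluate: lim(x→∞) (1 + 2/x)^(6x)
This is an exponential indeterminate form.

For exponential indeterminate forms, take the natural log:
  Let L = lim(x→∞) (1 + 2/x)^(6x)
  Then ln(L) = lim(x→∞) [exponent × ln(base)]
  Evaluate using L'Hôpital or standard limits, then exponentiate.
  L = e^(12)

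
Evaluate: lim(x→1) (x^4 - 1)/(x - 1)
This is a standard limit.

Factor or rationalize the expression:
  lim(x→1) (x^4 - 1)/(x - 1) = 4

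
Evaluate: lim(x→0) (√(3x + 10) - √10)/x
This is a standard limit.

Factor or rationalize the expression:
  lim(x→0) (√(3x + 10) - √10)/x = 3·sqrt(10)/20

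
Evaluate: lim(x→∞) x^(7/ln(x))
This is an exponential indeterminate form.

For exponential indeterminate forms, take the natural log:
  Let L = lim(x→∞) x^(7/ln(x))
  Then ln(L) = lim(x→∞) [exponent × ln(base)]
  Evaluate using L'Hôpital or standard limits, then exponentiate.
  L = e^(7)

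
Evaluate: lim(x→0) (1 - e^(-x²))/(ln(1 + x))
This is a 0/0 indeterminate form.

Apply L'Hôpital's rule: differentiate numerator and denominator separately.
  f(x) = 1 - e^(-x^2)   ⇒   f'(x) = 2·x·e^(-x^2)
  g(x) = ln(x + 1)   ⇒   g'(x) = 1/(x + 1)
  lim(x→0) f'(x)/g'(x) = lim(x→0) (2·x·e^(-x^2))/(1/(x + 1))
  = 0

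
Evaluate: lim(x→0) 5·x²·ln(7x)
This is a 0·∞ indeterminate form.

Rewrite 0·∞ as a quotient (0/0 or ∞/∞ form), then apply L'Hôpital's rule:
  lim(x→0) 5·x²·ln(7x) = 0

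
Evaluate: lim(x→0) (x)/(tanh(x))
This is a 0/0 indeterminate form.

Apply L'Hôpital's rule: differentiate numerator and denominator separately.
  f(x) = x   ⇒   f'(x) = 1
  g(x) = tanh(x)   ⇒   g'(x) = 1 - tanh(x)^2
  lim(x→0) f'(x)/g'(x) = lim(x→0) (1)/(1 - tanh(x)^2)
  = 1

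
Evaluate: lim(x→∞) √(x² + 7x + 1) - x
This is an ∞-∞ indeterminate form.

Combine fractions or rationalize to convert ∞-∞ to 0/0 form:
  lim(x→∞) √(x² + 7x + 1) - x = 7/2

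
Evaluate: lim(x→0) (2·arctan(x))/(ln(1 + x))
This is a 0/0 indeterminate form.

Apply L'Hôpital's rule: differentiate numerator and denominator separately.
  f(x) = 2·atan(x)   ⇒   f'(x) = 2/(x^2 + 1)
  g(x) = ln(x + 1)   ⇒   g'(x) = 1/(x + 1)
  lim(x→0) f'(x)/g'(x) = lim(x→0) (2/(x^2 + 1))/(1/(x + 1))
  = 2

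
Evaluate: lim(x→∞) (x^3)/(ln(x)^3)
This is an ∞/∞ indeterminate form.

Apply L'Hôpital's rule: differentiate numerator and denominator separately.
  f(x) = x^3   ⇒   f'(x) = 3·x^2
  g(x) = ln(x)^3   ⇒   g'(x) = 3·ln(x)^2/x
  lim(x→∞) f'(x)/g'(x) = lim(x→∞) (3·x^2)/(3·ln(x)^2/x)
  = ∞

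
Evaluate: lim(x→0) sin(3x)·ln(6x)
This is a 0·∞ indeterminate form.

Rewrite 0·∞ as a quotient (0/0 or ∞/∞ form), then apply L'Hôpital's rule:
  lim(x→0) sin(3x)·ln(6x) = 0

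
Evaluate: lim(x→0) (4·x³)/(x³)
This is a 0/0 indeterminate form.

Apply L'Hôpital's rule: differentiate numerator and denominator separately.
  f(x) = 4·x^3   ⇒   f'(x) = 12·x^2
  g(x) = x^3   ⇒   g'(x) = 3·x^2
  lim(x→0) f'(x)/g'(x) = lim(x→0) (12·x^2)/(3·x^2)
  = 4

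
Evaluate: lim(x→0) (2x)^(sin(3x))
This is an exponential indeterminate form.

For exponential indeterminate forms, take the natural log:
  Let L = lim(x→0) (2x)^(sin(3x))
  Then ln(L) = lim(x→0) [exponent × ln(base)]
  Evaluate using L'Hôpital or standard limits, then exponentiate.
  L = 1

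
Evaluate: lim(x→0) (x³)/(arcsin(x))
This is a 0/0 indeterminate form.

Apply L'Hôpital's rule: differentiate numerator and denominator separately.
  f(x) = x^3   ⇒   f'(x) = 3·x^2
  g(x) = asin(x)   ⇒   g'(x) = 1/sqrt(1 - x^2)
  lim(x→0) f'(x)/g'(x) = lim(x→0) (3·x^2)/(1/sqrt(1 - x^2))
  = 0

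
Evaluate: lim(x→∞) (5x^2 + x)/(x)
This is an ∞/∞ indeterminate form.

Apply L'Hôpital's rule: differentiate numerator and denominator separately.
  f(x) = 5·x^2 + x   ⇒   f'(x) = 10·x + 1
  g(x) = x   ⇒   g'(x) = 1
  lim(x→∞) f'(x)/g'(x) = lim(x→∞) (10·x + 1)/(1)
  = ∞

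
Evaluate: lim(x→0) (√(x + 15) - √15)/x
This is a standard limit.

Factor or rationalize the expression:
  lim(x→0) (√(x + 15) - √15)/x = sqrt(15)/30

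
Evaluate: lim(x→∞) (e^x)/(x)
This is an ∞/∞ indeterminate form.

Apply L'Hôpital's rule: differentiate numerator and denominator separately.
  f(x) = e^(x)   ⇒   f'(x) = e^(x)
  g(x) = x   ⇒   g'(x) = 1
  lim(x→∞) f'(x)/g'(x) = lim(x→∞) (e^(x))/(1)
  = ∞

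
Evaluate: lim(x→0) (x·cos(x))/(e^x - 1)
This is a 0/0 indeterminate form.

Apply L'Hôpital's rule: differentiate numerator and denominator separately.
  f(x) = x·cos(x)   ⇒   f'(x) = -x·sin(x) + cos(x)
  g(x) = e^(x) - 1   ⇒   g'(x) = e^(x)
  lim(x→0) f'(x)/g'(x) = lim(x→0) (-x·sin(x) + cos(x))/(e^(x))
  = 1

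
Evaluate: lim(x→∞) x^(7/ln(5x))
This is an exponential indeterminate form.

For exponential indeterminate forms, take the natural log:
  Let L = lim(x→∞) x^(7/ln(5x))
  Then ln(L) = lim(x→∞) [exponent × ln(base)]
  Evaluate using L'Hôpital or standard limits, then exponentiate.
  L = e^(7)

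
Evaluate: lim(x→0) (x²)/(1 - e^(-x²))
This is a 0/0 indeterminate form.

Apply L'Hôpital's rule: differentiate numerator and denominator separately.
  f(x) = x^2   ⇒   f'(x) = 2·x
  g(x) = 1 - e^(-x^2)   ⇒   g'(x) = 2·x·e^(-x^2)
  lim(x→0) f'(x)/g'(x) = lim(x→0) (2·x)/(2·x·e^(-x^2))
  = 1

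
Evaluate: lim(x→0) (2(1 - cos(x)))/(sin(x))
This is a 0/0 indeterminate form.

Apply L'Hôpital's rule: differentiate numerator and denominator separately.
  f(x) = 2 - 2·cos(x)   ⇒   f'(x) = 2·sin(x)
  g(x) = sin(x)   ⇒   g'(x) = cos(x)
  lim(x→0) f'(x)/g'(x) = lim(x→0) (2·sin(x))/(cos(x))
  = 0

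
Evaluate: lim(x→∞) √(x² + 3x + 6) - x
This is an ∞-∞ indeterminate form.

Combine fractions or rationalize to convert ∞-∞ to 0/0 form:
  lim(x→∞) √(x² + 3x + 6) - x = 3/2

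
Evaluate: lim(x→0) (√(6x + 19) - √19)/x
This is a standard limit.

Factor or rationalize the expression:
  lim(x→0) (√(6x + 19) - √19)/x = 3·sqrt(19)/19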